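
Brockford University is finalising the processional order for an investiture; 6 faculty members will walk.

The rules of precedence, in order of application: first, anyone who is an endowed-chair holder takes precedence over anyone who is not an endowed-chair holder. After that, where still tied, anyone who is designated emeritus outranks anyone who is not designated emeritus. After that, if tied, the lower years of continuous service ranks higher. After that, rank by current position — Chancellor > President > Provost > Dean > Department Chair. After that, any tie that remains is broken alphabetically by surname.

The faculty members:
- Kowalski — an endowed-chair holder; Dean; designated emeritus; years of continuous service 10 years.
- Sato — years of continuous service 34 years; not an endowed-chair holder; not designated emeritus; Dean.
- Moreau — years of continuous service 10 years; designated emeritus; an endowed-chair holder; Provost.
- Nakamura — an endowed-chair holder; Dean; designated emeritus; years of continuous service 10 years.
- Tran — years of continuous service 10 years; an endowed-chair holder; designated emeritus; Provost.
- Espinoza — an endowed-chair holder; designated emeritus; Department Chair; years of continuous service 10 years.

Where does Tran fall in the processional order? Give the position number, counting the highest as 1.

By the first rule: Moreau, Tran, Kowalski, Nakamura and Espinoza (each an endowed-chair holder); then Sato (not an endowed-chair holder).
Moreau, Tran, Kowalski, Nakamura and Espinoza are each designated emeritus, so the next rule applies.
Moreau, Tran, Kowalski, Nakamura and Espinoza all have years of continuous service 10 years, so the next rule applies.
Among Moreau, Tran, Kowalski, Nakamura and Espinoza, by current position: Moreau and Tran (Provost) before Kowalski and Nakamura (Dean) before Espinoza (Department Chair).
Among Moreau and Tran, alphabetically by surname: Moreau before Tran.
Among Kowalski and Nakamura, alphabetically by surname: Kowalski before Nakamura.
Order: Moreau, Tran, Kowalski, Nakamura, Espinoza, Sato. So position 2.

2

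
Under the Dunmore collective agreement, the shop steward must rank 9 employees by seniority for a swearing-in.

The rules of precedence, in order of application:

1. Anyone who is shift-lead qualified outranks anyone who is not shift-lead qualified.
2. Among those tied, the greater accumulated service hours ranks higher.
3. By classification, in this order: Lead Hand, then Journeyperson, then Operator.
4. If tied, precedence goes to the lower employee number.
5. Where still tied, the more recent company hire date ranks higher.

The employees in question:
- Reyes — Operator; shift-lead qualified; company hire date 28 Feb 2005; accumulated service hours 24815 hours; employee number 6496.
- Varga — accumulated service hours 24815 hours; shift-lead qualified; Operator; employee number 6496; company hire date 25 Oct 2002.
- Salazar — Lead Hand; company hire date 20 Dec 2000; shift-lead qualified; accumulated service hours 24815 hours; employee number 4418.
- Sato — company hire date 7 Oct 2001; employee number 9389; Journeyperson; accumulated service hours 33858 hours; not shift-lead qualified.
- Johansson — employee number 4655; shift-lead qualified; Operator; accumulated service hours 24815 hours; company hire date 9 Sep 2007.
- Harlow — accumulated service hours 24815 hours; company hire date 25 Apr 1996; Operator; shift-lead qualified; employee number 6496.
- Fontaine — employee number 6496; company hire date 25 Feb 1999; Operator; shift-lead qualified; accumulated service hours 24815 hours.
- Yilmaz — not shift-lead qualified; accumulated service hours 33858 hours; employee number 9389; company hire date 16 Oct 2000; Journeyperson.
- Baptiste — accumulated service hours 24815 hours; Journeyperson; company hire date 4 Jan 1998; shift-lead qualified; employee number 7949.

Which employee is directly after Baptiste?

By the first rule: Salazar, Baptiste, Johansson, Reyes, Varga, Fontaine and Harlow (each shift-lead qualified); then Sato and Yilmaz (both not shift-lead qualified).
Salazar, Baptiste, Johansson, Reyes, Varga, Fontaine and Harlow all have accumulated service hours 24815 hours, so the next rule applies.
Among Salazar, Baptiste, Johansson, Reyes, Varga, Fontaine and Harlow, by classification: Salazar (Lead Hand) before Baptiste (Journeyperson) before Johansson, Reyes, Varga, Fontaine and Harlow (Operator).
Among Johansson, Reyes, Varga, Fontaine and Harlow, by employee number (lower first): Johansson (4655) before Reyes, Varga, Fontaine and Harlow (6496).
Among Reyes, Varga, Fontaine and Harlow, by company hire date (later first): Reyes (28 Feb 2005) before Varga (25 Oct 2002) before Fontaine (25 Feb 1999) before Harlow (25 Apr 1996).
Sato and Yilmaz both have accumulated service hours 33858 hours, so the next rule applies.
Sato and Yilmaz are each Journeyperson, so the next rule applies.
Sato and Yilmaz both have employee number 9389, so the next rule applies.
Among Sato and Yilmaz, by company hire date (later first): Sato (7 Oct 2001) before Yilmaz (16 Oct 2000).
Order: Salazar, Baptiste, Johansson, Reyes, Varga, Fontaine, Harlow, Sato, Yilmaz.

Johansson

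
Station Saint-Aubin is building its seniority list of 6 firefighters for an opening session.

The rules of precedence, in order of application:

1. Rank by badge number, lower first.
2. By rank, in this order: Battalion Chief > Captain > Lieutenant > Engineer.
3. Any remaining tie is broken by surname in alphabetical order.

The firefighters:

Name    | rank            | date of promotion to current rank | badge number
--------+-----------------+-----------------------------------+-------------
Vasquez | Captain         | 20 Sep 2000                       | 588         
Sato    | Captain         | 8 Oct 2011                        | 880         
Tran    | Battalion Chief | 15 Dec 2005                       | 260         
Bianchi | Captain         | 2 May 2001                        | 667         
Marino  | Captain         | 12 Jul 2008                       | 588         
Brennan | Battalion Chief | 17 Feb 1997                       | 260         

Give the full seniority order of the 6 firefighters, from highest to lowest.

Brennan, Tran, Marino, Vasquez, Bianchi, Sato

By badge number (lower first): Brennan and Tran (both 260); then Marino and Vasquez (both 588); then Bianchi (667); then Sato (880).
Brennan and Tran are each Battalion Chief, so the next rule applies.
Among Brennan and Tran, alphabetically by surname: Brennan before Tran.
Marino and Vasquez are each Captain, so the next rule applies.
Among Marino and Vasquez, alphabetically by surname: Marino before Vasquez.
Full order: Brennan, Tran, Marino, Vasquez, Bianchi, Sato.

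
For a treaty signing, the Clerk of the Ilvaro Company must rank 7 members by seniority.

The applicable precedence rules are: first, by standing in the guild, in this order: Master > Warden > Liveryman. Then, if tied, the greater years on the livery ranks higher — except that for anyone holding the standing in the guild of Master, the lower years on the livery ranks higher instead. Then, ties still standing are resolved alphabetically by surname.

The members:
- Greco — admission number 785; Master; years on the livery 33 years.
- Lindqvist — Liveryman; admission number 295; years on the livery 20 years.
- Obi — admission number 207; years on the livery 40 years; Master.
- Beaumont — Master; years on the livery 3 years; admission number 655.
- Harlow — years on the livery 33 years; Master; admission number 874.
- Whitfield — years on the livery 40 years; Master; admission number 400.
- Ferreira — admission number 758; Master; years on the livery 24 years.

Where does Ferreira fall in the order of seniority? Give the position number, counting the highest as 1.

By standing in the guild: Beaumont, Ferreira, Greco, Harlow, Obi and Whitfield (Master); then Lindqvist (Liveryman).
Among Beaumont, Ferreira, Greco, Harlow, Obi and Whitfield, by years on the livery (lower first) (reversed rule for this group): Beaumont (3 years) before Ferreira (24 years) before Greco and Harlow (33 years) before Obi and Whitfield (40 years).
Among Greco and Harlow, alphabetically by surname: Greco before Harlow.
Among Obi and Whitfield, alphabetically by surname: Obi before Whitfield.
Order: Beaumont, Ferreira, Greco, Harlow, Obi, Whitfield, Lindqvist. So position 2.

2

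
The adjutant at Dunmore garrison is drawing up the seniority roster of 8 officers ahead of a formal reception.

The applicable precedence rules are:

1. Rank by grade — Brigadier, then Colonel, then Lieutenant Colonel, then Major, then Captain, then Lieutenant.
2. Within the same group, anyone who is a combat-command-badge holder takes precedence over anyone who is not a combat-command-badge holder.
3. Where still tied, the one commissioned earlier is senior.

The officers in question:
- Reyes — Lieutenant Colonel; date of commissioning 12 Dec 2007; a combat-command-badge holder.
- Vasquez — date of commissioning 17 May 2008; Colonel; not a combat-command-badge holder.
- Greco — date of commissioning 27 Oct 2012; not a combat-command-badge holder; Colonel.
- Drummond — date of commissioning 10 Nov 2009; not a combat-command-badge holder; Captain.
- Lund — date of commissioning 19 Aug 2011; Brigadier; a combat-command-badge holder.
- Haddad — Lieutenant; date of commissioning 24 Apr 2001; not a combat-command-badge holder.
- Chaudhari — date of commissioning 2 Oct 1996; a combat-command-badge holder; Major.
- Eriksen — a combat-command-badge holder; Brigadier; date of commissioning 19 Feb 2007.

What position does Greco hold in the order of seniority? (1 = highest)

By grade: Eriksen and Lund (Brigadier); then Vasquez and Greco (Colonel); then Reyes (Lieutenant Colonel); then Chaudhari (Major); then Drummond (Captain); then Haddad (Lieutenant).
Eriksen and Lund are each a combat-command-badge holder, so the next rule applies.
Among Eriksen and Lund, by date of commissioning (earlier first): Eriksen (19 Feb 2007) before Lund (19 Aug 2011).
Vasquez and Greco are each not a combat-command-badge holder, so the next rule applies.
Among Vasquez and Greco, by date of commissioning (earlier first): Vasquez (17 May 2008) before Greco (27 Oct 2012).
Order: Eriksen, Lund, Vasquez, Greco, Reyes, Chaudhari, Drummond, Haddad. So position 4.

4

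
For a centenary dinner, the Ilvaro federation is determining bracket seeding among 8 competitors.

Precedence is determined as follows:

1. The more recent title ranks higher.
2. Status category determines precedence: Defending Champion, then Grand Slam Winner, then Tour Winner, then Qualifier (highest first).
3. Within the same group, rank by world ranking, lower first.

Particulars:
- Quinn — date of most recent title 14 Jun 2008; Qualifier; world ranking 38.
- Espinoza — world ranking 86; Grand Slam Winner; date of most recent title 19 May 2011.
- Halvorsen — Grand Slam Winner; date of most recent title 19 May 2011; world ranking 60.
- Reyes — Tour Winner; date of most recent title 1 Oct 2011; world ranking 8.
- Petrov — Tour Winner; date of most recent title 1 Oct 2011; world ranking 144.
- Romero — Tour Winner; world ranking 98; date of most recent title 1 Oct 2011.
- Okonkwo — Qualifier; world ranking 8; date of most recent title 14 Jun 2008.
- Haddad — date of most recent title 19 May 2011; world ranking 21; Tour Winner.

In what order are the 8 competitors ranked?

By date of most recent title (later first): Reyes, Romero and Petrov (each 1 Oct 2011); then Halvorsen, Espinoza and Haddad (each 19 May 2011); then Okonkwo and Quinn (both 14 Jun 2008).
Reyes, Romero and Petrov are each Tour Winner, so the next rule applies.
Among Reyes, Romero and Petrov, by world ranking (lower first): Reyes (8) before Romero (98) before Petrov (144).
Among Halvorsen, Espinoza and Haddad, by status category: Halvorsen and Espinoza (Grand Slam Winner) before Haddad (Tour Winner).
Among Halvorsen and Espinoza, by world ranking (lower first): Halvorsen (60) before Espinoza (86).
Okonkwo and Quinn are each Qualifier, so the next rule applies.
Among Okonkwo and Quinn, by world ranking (lower first): Okonkwo (8) before Quinn (38).
Full order: Reyes, Romero, Petrov, Halvorsen, Espinoza, Haddad, Okonkwo, Quinn.

Reyes, Romero, Petrov, Halvorsen, Espinoza, Haddad, Okonkwo, Quinn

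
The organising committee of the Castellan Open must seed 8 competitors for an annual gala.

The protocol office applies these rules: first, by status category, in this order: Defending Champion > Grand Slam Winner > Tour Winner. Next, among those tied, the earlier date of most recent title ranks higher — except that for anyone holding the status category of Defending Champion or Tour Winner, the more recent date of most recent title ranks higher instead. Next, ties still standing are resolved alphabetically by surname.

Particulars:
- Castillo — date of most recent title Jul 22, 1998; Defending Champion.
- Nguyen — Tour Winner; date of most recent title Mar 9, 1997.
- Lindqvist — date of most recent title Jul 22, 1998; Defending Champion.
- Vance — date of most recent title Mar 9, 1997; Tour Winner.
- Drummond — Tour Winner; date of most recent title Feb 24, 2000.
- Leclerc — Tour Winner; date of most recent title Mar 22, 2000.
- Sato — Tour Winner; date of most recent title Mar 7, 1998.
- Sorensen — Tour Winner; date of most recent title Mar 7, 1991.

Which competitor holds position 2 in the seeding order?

By status category: Castillo and Lindqvist (Defending Champion); then Leclerc, Drummond, Sato, Nguyen, Vance and Sorensen (Tour Winner).
Castillo and Lindqvist both have date of most recent title Jul 22, 1998, so the next rule applies.
Among Castillo and Lindqvist, alphabetically by surname: Castillo before Lindqvist.
Among Leclerc, Drummond, Sato, Nguyen, Vance and Sorensen, by date of most recent title (later first) (reversed rule for this group): Leclerc (Mar 22, 2000) before Drummond (Feb 24, 2000) before Sato (Mar 7, 1998) before Nguyen and Vance (Mar 9, 1997) before Sorensen (Mar 7, 1991).
Among Nguyen and Vance, alphabetically by surname: Nguyen before Vance.
Order: Castillo, Lindqvist, Leclerc, Drummond, Sato, Nguyen, Vance, Sorensen.

Lindqvist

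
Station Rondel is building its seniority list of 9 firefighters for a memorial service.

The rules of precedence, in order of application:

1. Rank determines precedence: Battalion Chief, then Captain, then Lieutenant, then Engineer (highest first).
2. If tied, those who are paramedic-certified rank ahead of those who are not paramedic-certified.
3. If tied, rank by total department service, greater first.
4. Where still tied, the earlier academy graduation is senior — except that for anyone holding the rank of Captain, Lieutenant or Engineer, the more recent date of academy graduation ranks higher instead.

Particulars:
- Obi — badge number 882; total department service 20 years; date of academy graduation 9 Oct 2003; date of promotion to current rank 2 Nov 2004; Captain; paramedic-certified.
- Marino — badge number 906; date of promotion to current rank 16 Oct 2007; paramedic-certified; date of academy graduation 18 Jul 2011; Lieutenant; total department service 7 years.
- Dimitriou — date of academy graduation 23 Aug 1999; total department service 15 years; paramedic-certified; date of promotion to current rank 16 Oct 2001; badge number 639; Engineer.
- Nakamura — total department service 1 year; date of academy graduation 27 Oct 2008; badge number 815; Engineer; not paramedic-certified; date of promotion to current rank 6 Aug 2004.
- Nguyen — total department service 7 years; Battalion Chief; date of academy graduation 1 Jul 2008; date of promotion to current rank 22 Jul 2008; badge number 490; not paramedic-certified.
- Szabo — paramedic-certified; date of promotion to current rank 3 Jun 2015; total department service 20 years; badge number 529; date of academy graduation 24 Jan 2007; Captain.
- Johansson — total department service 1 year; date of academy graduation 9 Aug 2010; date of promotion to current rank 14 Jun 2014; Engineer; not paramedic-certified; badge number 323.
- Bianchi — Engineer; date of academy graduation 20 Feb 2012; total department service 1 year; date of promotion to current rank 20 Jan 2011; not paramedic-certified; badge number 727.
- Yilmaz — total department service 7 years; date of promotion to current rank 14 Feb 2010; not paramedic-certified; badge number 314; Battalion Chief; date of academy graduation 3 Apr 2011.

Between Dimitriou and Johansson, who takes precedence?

Dimitriou

By rank: Nguyen and Yilmaz (Battalion Chief); then Szabo and Obi (Captain); then Marino (Lieutenant); then Dimitriou, Bianchi, Johansson and Nakamura (Engineer).
Nguyen and Yilmaz are each not paramedic-certified, so the next rule applies.
Nguyen and Yilmaz both have total department service 7 years, so the next rule applies.
Among Nguyen and Yilmaz, by date of academy graduation (earlier first): Nguyen (1 Jul 2008) before Yilmaz (3 Apr 2011).
Szabo and Obi are each paramedic-certified, so the next rule applies.
Szabo and Obi both have total department service 20 years, so the next rule applies.
Among Szabo and Obi, by date of academy graduation (later first) (reversed rule for this group): Szabo (24 Jan 2007) before Obi (9 Oct 2003).
Among Dimitriou, Bianchi, Johansson and Nakamura, paramedic-certified before not paramedic-certified: Dimitriou (paramedic-certified) before Bianchi, Johansson and Nakamura (not paramedic-certified).
Bianchi, Johansson and Nakamura all have total department service 1 year, so the next rule applies.
Among Bianchi, Johansson and Nakamura, by date of academy graduation (later first) (reversed rule for this group): Bianchi (20 Feb 2012) before Johansson (9 Aug 2010) before Nakamura (27 Oct 2008).
So Dimitriou takes precedence.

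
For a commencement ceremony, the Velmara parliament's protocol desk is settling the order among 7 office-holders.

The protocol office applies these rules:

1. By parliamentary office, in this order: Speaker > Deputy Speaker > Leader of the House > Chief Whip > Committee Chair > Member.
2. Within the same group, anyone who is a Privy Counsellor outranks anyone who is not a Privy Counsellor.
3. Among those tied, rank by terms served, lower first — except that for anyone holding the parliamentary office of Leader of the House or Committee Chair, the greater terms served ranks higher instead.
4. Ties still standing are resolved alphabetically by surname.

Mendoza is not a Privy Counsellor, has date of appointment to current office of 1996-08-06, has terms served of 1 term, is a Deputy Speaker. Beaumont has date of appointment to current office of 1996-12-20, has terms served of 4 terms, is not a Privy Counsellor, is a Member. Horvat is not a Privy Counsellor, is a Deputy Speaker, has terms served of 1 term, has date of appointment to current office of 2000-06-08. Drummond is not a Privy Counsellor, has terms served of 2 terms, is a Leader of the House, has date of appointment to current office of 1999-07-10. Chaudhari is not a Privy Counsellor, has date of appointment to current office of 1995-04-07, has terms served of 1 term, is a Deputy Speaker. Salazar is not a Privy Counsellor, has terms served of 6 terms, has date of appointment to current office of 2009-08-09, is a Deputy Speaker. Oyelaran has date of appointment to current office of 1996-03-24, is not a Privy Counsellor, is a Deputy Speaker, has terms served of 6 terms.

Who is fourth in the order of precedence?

By parliamentary office: Chaudhari, Horvat, Mendoza, Oyelaran and Salazar (Deputy Speaker); then Drummond (Leader of the House); then Beaumont (Member).
Chaudhari, Horvat, Mendoza, Oyelaran and Salazar are each not a Privy Counsellor, so the next rule applies.
Among Chaudhari, Horvat, Mendoza, Oyelaran and Salazar, by terms served (lower first): Chaudhari, Horvat and Mendoza (1 term) before Oyelaran and Salazar (6 terms).
Among Chaudhari, Horvat and Mendoza, alphabetically by surname: Chaudhari before Horvat before Mendoza.
Among Oyelaran and Salazar, alphabetically by surname: Oyelaran before Salazar.
Order: Chaudhari, Horvat, Mendoza, Oyelaran, Salazar, Drummond, Beaumont.

Oyelaran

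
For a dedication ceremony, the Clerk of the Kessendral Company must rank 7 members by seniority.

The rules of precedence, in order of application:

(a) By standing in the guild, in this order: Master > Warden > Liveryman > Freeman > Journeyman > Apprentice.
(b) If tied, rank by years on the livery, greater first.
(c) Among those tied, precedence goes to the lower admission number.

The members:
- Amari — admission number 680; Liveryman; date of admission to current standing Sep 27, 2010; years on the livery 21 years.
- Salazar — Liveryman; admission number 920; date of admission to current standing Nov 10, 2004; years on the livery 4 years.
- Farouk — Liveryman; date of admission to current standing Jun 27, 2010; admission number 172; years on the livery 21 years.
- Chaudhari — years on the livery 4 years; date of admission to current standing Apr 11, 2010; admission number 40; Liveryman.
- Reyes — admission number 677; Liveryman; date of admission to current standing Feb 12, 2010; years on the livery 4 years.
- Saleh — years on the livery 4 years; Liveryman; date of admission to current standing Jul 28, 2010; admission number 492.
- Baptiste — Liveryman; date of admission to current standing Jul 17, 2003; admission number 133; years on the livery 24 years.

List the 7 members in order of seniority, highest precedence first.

Baptiste, Farouk, Amari, Chaudhari, Saleh, Reyes, Salazar

By standing in the guild: Baptiste, Farouk, Amari, Chaudhari, Saleh, Reyes and Salazar (Liveryman).
Among Baptiste, Farouk, Amari, Chaudhari, Saleh, Reyes and Salazar, by years on the livery (higher first): Baptiste (24 years) before Farouk and Amari (21 years) before Chaudhari, Saleh, Reyes and Salazar (4 years).
Among Farouk and Amari, by admission number (lower first): Farouk (172) before Amari (680).
Among Chaudhari, Saleh, Reyes and Salazar, by admission number (lower first): Chaudhari (40) before Saleh (492) before Reyes (677) before Salazar (920).
Full order: Baptiste, Farouk, Amari, Chaudhari, Saleh, Reyes, Salazar.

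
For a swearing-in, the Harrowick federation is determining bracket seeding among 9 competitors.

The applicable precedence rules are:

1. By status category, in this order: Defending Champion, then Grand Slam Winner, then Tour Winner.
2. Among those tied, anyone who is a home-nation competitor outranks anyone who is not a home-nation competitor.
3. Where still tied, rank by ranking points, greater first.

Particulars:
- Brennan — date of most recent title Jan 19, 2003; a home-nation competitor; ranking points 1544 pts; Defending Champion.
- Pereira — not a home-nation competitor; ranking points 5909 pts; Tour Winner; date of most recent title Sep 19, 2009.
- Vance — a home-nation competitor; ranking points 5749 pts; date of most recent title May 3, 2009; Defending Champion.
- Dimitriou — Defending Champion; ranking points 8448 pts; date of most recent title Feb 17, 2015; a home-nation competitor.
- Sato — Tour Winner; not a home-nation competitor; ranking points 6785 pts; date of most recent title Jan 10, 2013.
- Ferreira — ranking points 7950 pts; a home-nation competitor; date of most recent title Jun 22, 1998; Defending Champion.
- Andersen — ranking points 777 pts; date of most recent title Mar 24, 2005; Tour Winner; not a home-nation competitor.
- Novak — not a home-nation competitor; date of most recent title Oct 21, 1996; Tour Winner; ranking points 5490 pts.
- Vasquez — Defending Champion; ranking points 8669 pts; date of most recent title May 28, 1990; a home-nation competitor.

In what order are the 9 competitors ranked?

Vasquez, Dimitriou, Ferreira, Vance, Brennan, Sato, Pereira, Novak, Andersen

By status category: Vasquez, Dimitriou, Ferreira, Vance and Brennan (Defending Champion); then Sato, Pereira, Novak and Andersen (Tour Winner).
Vasquez, Dimitriou, Ferreira, Vance and Brennan are each a home-nation competitor, so the next rule applies.
Among Vasquez, Dimitriou, Ferreira, Vance and Brennan, by ranking points (higher first): Vasquez (8669 pts) before Dimitriou (8448 pts) before Ferreira (7950 pts) before Vance (5749 pts) before Brennan (1544 pts).
Sato, Pereira, Novak and Andersen are each not a home-nation competitor, so the next rule applies.
Among Sato, Pereira, Novak and Andersen, by ranking points (higher first): Sato (6785 pts) before Pereira (5909 pts) before Novak (5490 pts) before Andersen (777 pts).
Full order: Vasquez, Dimitriou, Ferreira, Vance, Brennan, Sato, Pereira, Novak, Andersen.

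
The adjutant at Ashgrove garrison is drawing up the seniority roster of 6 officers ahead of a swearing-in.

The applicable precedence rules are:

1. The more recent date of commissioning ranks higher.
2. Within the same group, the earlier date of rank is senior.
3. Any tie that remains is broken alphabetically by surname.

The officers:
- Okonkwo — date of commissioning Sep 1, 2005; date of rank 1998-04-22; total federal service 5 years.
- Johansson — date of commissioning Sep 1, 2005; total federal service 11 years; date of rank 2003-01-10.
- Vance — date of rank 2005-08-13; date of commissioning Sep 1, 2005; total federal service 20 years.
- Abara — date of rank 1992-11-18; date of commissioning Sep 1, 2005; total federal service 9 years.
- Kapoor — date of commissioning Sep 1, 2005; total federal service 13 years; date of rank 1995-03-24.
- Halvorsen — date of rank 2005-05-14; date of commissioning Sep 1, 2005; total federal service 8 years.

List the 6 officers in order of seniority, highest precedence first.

Abara, Kapoor, Okonkwo, Johansson, Halvorsen, Vance

By date of commissioning (later first): Abara, Kapoor, Okonkwo, Johansson, Halvorsen and Vance (each Sep 1, 2005).
Among Abara, Kapoor, Okonkwo, Johansson, Halvorsen and Vance, by date of rank (earlier first): Abara (1992-11-18) before Kapoor (1995-03-24) before Okonkwo (1998-04-22) before Johansson (2003-01-10) before Halvorsen (2005-05-14) before Vance (2005-08-13).
Full order: Abara, Kapoor, Okonkwo, Johansson, Halvorsen, Vance.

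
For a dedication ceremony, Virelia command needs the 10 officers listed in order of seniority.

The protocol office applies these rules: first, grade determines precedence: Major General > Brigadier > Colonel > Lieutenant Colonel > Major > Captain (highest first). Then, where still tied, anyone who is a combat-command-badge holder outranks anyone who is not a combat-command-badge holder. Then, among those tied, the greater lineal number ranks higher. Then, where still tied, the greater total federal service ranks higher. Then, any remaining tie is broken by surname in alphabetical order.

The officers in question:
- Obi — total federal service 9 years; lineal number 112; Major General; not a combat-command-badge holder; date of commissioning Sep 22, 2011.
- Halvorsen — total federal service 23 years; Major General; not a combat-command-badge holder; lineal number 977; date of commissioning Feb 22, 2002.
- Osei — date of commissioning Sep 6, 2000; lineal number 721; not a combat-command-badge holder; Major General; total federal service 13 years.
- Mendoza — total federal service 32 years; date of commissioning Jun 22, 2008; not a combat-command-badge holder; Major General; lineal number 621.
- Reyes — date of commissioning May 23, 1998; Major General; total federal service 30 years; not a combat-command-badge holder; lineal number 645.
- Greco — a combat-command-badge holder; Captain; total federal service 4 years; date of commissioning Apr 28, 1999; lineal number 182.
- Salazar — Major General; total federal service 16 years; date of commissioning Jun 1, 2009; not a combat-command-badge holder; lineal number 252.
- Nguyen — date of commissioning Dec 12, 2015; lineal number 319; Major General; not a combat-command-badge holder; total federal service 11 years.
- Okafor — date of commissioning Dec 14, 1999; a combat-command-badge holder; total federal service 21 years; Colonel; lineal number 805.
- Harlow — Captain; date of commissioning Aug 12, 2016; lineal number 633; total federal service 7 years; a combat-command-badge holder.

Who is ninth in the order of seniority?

Harlow

By grade: Halvorsen, Osei, Reyes, Mendoza, Nguyen, Salazar and Obi (Major General); then Okafor (Colonel); then Harlow and Greco (Captain).
Halvorsen, Osei, Reyes, Mendoza, Nguyen, Salazar and Obi are each not a combat-command-badge holder, so the next rule applies.
Among Halvorsen, Osei, Reyes, Mendoza, Nguyen, Salazar and Obi, by lineal number (higher first): Halvorsen (977) before Osei (721) before Reyes (645) before Mendoza (621) before Nguyen (319) before Salazar (252) before Obi (112).
Harlow and Greco are each a combat-command-badge holder, so the next rule applies.
Among Harlow and Greco, by lineal number (higher first): Harlow (633) before Greco (182).
Order: Halvorsen, Osei, Reyes, Mendoza, Nguyen, Salazar, Obi, Okafor, Harlow, Greco.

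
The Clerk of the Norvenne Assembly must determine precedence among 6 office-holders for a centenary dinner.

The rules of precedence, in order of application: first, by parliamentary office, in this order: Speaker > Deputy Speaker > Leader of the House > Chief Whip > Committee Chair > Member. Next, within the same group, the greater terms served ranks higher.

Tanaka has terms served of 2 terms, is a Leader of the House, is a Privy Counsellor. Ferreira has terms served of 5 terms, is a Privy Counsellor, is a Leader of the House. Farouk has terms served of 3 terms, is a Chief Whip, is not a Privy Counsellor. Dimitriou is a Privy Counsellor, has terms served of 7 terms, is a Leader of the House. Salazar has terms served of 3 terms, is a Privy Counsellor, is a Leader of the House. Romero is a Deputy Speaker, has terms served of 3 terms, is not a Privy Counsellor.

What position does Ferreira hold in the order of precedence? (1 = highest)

3

By parliamentary office: Romero (Deputy Speaker); then Dimitriou, Ferreira, Salazar and Tanaka (Leader of the House); then Farouk (Chief Whip).
Among Dimitriou, Ferreira, Salazar and Tanaka, by terms served (higher first): Dimitriou (7 terms) before Ferreira (5 terms) before Salazar (3 terms) before Tanaka (2 terms).
Order: Romero, Dimitriou, Ferreira, Salazar, Tanaka, Farouk. So position 3.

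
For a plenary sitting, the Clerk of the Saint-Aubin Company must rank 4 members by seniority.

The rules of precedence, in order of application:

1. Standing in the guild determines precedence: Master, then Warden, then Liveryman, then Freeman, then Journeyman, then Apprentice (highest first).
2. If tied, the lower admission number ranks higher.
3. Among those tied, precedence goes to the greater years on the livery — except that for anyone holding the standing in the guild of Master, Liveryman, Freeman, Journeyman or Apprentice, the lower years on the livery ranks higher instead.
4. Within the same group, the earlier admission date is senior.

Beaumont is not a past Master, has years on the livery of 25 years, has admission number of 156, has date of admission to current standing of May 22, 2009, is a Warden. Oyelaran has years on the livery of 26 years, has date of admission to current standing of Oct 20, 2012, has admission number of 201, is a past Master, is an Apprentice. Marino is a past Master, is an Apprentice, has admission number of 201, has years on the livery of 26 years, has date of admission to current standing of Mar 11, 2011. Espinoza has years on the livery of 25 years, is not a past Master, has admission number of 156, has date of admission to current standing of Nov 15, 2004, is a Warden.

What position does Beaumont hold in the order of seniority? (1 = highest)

2

By standing in the guild: Espinoza and Beaumont (Warden); then Marino and Oyelaran (Apprentice).
Espinoza and Beaumont both have admission number 156, so the next rule applies.
Espinoza and Beaumont both have years on the livery 25 years, so the next rule applies.
Among Espinoza and Beaumont, by date of admission to current standing (earlier first): Espinoza (Nov 15, 2004) before Beaumont (May 22, 2009).
Marino and Oyelaran both have admission number 201, so the next rule applies.
Marino and Oyelaran both have years on the livery 26 years, so the next rule applies.
Among Marino and Oyelaran, by date of admission to current standing (earlier first): Marino (Mar 11, 2011) before Oyelaran (Oct 20, 2012).
Order: Espinoza, Beaumont, Marino, Oyelaran. So position 2.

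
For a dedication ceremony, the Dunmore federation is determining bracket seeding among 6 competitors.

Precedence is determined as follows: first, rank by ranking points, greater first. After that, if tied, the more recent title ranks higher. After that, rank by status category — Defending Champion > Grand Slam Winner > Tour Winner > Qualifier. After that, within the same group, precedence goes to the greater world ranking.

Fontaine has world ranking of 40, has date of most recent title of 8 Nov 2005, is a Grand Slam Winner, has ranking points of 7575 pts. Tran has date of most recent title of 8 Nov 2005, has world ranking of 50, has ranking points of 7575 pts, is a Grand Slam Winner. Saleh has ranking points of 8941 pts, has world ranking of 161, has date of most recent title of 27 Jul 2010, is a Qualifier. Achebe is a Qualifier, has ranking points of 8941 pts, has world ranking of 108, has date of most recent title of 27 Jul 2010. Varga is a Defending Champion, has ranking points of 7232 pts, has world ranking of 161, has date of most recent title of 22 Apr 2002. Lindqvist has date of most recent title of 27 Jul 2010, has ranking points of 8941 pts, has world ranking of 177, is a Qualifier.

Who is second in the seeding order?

By ranking points (higher first): Lindqvist, Saleh and Achebe (each 8941 pts); then Tran and Fontaine (both 7575 pts); then Varga (7232 pts).
Lindqvist, Saleh and Achebe all have date of most recent title 27 Jul 2010, so the next rule applies.
Lindqvist, Saleh and Achebe are each Qualifier, so the next rule applies.
Among Lindqvist, Saleh and Achebe, by world ranking (higher first): Lindqvist (177) before Saleh (161) before Achebe (108).
Tran and Fontaine both have date of most recent title 8 Nov 2005, so the next rule applies.
Tran and Fontaine are each Grand Slam Winner, so the next rule applies.
Among Tran and Fontaine, by world ranking (higher first): Tran (50) before Fontaine (40).
Order: Lindqvist, Saleh, Achebe, Tran, Fontaine, Varga.

Saleh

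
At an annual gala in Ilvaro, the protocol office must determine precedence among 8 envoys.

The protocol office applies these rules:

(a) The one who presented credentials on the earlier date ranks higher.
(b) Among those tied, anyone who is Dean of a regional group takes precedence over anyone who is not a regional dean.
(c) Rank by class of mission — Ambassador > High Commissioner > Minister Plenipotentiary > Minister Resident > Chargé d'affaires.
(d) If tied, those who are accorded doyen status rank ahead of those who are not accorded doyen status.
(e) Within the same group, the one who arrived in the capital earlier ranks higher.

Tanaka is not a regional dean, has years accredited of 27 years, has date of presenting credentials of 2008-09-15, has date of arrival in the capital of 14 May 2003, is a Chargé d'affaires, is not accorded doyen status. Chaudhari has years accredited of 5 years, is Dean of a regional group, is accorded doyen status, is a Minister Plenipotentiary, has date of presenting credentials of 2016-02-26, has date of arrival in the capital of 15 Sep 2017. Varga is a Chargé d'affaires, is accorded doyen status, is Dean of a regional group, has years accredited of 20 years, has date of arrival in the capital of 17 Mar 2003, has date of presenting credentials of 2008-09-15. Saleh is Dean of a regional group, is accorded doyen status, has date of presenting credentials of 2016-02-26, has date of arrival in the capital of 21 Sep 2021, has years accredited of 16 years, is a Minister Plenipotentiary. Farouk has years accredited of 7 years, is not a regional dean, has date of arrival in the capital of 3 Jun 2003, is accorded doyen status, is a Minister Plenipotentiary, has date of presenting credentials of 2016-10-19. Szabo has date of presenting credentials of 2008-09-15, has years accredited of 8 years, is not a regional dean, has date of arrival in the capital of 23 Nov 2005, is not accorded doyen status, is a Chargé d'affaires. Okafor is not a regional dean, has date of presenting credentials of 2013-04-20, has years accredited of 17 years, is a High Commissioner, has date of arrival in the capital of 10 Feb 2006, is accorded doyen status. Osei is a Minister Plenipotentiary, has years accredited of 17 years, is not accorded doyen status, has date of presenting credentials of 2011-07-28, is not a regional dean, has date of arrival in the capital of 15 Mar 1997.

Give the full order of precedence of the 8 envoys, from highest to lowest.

Varga, Tanaka, Szabo, Osei, Okafor, Chaudhari, Saleh, Farouk

By date of presenting credentials (earlier first): Varga, Tanaka and Szabo (each 2008-09-15); then Osei (2011-07-28); then Okafor (2013-04-20); then Chaudhari and Saleh (both 2016-02-26); then Farouk (2016-10-19).
Among Varga, Tanaka and Szabo, Dean of a regional group before not a regional dean: Varga (Dean of a regional group) before Tanaka and Szabo (not a regional dean).
Tanaka and Szabo are each Chargé d'affaires, so the next rule applies.
Tanaka and Szabo are each not accorded doyen status, so the next rule applies.
Among Tanaka and Szabo, by date of arrival in the capital (earlier first): Tanaka (14 May 2003) before Szabo (23 Nov 2005).
Chaudhari and Saleh are each Dean of a regional group, so the next rule applies.
Chaudhari and Saleh are each Minister Plenipotentiary, so the next rule applies.
Chaudhari and Saleh are each accorded doyen status, so the next rule applies.
Among Chaudhari and Saleh, by date of arrival in the capital (earlier first): Chaudhari (15 Sep 2017) before Saleh (21 Sep 2021).
Full order: Varga, Tanaka, Szabo, Osei, Okafor, Chaudhari, Saleh, Farouk.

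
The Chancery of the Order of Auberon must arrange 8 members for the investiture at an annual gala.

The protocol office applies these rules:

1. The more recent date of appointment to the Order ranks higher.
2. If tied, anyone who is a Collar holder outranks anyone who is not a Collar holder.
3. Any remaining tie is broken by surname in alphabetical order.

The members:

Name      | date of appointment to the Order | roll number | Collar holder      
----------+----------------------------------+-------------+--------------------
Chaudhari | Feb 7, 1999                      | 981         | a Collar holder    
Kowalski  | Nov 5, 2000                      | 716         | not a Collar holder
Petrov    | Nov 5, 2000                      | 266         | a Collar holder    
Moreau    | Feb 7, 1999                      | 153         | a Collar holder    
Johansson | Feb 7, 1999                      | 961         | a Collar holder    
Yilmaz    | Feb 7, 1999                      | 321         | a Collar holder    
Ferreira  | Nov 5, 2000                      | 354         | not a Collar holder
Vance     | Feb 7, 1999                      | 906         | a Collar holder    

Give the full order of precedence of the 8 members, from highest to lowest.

Petrov, Ferreira, Kowalski, Chaudhari, Johansson, Moreau, Vance, Yilmaz

By date of appointment to the Order (later first): Petrov, Ferreira and Kowalski (each Nov 5, 2000); then Chaudhari, Johansson, Moreau, Vance and Yilmaz (each Feb 7, 1999).
Among Petrov, Ferreira and Kowalski, a Collar holder before not a Collar holder: Petrov (a Collar holder) before Ferreira and Kowalski (not a Collar holder).
Among Ferreira and Kowalski, alphabetically by surname: Ferreira before Kowalski.
Chaudhari, Johansson, Moreau, Vance and Yilmaz are each a Collar holder, so the next rule applies.
Among Chaudhari, Johansson, Moreau, Vance and Yilmaz, alphabetically by surname: Chaudhari before Johansson before Moreau before Vance before Yilmaz.
Full order: Petrov, Ferreira, Kowalski, Chaudhari, Johansson, Moreau, Vance, Yilmaz.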